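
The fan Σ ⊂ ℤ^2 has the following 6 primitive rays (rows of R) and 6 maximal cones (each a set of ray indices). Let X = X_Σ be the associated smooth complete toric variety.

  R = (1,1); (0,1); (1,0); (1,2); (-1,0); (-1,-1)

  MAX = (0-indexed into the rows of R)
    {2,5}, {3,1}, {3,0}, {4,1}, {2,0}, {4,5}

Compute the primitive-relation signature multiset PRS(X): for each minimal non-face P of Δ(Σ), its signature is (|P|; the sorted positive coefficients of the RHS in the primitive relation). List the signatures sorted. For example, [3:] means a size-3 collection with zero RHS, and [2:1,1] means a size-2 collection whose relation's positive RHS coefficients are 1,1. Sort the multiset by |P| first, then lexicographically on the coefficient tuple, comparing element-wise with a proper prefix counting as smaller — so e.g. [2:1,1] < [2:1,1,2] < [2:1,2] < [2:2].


Minimal non-faces — 9 found among 6 rays, 6 max cones:

  P = {0,5}:  v_{0} + v_{5} = 0  ⇒ sig = [2:]
  P = {2,4}:  v_{2} + v_{4} = 0  ⇒ sig = [2:]
  P = {0,1}:  v_{0} + v_{1} = v_{3}  ⇒ sig = [2:1]
  P = {0,4}:  v_{0} + v_{4} = v_{1}  ⇒ sig = [2:1]
  P = {1,2}:  v_{1} + v_{2} = v_{0}  ⇒ sig = [2:1]
  P = {1,5}:  v_{1} + v_{5} = v_{4}  ⇒ sig = [2:1]
  P = {3,5}:  v_{3} + v_{5} = v_{1}  ⇒ sig = [2:1]
  P = {2,3}:  v_{2} + v_{3} = 2·v_{0}  ⇒ sig = [2:2]
  P = {3,4}:  v_{3} + v_{4} = 2·v_{1}  ⇒ sig = [2:2]

Signatures (|P|; sorted positive RHS coefficients), sorted:
    |P|=2: 9 collections, coeffs (), (), (1), (1), (1), (1), (1), (2), (2)


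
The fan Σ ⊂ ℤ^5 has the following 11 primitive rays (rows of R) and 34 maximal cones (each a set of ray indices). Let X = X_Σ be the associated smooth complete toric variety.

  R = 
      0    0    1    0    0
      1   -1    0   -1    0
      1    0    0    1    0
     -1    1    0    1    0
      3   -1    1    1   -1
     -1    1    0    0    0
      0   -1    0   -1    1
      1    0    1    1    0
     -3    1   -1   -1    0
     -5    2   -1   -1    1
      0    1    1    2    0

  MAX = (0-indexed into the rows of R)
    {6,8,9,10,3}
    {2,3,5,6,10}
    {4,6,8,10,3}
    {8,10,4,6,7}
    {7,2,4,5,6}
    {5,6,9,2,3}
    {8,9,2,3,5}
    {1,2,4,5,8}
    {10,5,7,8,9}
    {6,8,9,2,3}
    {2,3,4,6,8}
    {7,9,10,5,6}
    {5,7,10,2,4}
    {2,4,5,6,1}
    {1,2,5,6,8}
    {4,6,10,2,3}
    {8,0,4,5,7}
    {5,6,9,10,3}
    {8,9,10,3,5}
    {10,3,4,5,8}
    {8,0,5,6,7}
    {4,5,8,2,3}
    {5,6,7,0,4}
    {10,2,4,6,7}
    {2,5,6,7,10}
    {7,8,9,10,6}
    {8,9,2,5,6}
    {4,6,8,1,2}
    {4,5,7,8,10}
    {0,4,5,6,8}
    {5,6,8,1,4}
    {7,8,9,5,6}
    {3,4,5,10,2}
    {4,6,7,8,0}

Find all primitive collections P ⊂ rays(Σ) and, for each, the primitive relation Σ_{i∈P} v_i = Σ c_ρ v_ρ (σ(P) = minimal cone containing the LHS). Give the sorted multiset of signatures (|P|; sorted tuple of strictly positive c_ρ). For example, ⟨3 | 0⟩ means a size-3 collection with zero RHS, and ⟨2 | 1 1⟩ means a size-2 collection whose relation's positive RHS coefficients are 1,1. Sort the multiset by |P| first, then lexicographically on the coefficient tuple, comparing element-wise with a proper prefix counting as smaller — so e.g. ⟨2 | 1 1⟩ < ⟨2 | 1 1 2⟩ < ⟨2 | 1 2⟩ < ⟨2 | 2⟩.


21 minimal non-faces of Δ(Σ) (on 11 rays):

  P = {1,3}:  v_{1} + v_{3} = 0  ⟹  sig = ⟨2 | 0⟩
  P = {0,2}:  v_{0} + v_{2} = v_{7}  ⟹  sig = ⟨2 | 1⟩
  P = {1,10}:  v_{1} + v_{10} = v_{7}  ⟹  sig = ⟨2 | 1⟩
  P = {3,7}:  v_{3} + v_{7} = v_{10}  ⟹  sig = ⟨2 | 1⟩
  P = {4,9}:  v_{4} + v_{9} = v_{7} + v_{8}  ⟹  sig = ⟨2 | 1 1⟩
  P = {1,7}:  v_{1} + v_{7} = v_{4} + v_{5} + v_{6}  ⟹  sig = ⟨2 | 1 1 1⟩
  P = {1,9}:  v_{1} + v_{9} = v_{5} + v_{6} + v_{8}  ⟹  sig = ⟨2 | 1 1 1⟩
  P = {0,9}:  v_{0} + v_{9} = v_{5} + v_{6} + 2·v_{7} + 2·v_{8}  ⟹  sig = ⟨2 | 1 1 2 2⟩
  P = {0,3}:  v_{0} + v_{3} = 2·v_{7} + v_{8}  ⟹  sig = ⟨2 | 1 2⟩
  P = {0,1}:  v_{0} + v_{1} = 2·v_{4} + 2·v_{5} + 2·v_{6} + v_{8}  ⟹  sig = ⟨2 | 1 2 2 2⟩
  P = {0,10}:  v_{0} + v_{10} = 3·v_{7} + v_{8}  ⟹  sig = ⟨2 | 1 3⟩
  P = {2,7,8}:  v_{2} + v_{7} + v_{8} = v_{3}  ⟹  sig = ⟨3 | 1⟩
  P = {2,7,9}:  v_{2} + v_{7} + v_{9} = 2·v_{3} + v_{5} + v_{6}  ⟹  sig = ⟨3 | 1 1 2⟩
  P = {2,9,10}:  v_{2} + v_{9} + v_{10} = 3·v_{3} + v_{5} + v_{6}  ⟹  sig = ⟨3 | 1 1 3⟩
  P = {2,8,10}:  v_{2} + v_{8} + v_{10} = 2·v_{3}  ⟹  sig = ⟨3 | 2⟩
  P = {3,4,5,6}:  v_{3} + v_{4} + v_{5} + v_{6} = v_{7}  ⟹  sig = ⟨4 | 1⟩
  P = {3,5,6,8}:  v_{3} + v_{5} + v_{6} + v_{8} = v_{9}  ⟹  sig = ⟨4 | 1⟩
  P = {5,6,8,10}:  v_{5} + v_{6} + v_{8} + v_{10} = v_{7} + v_{9}  ⟹  sig = ⟨4 | 1 1⟩
  P = {4,5,6,10}:  v_{4} + v_{5} + v_{6} + v_{10} = 2·v_{7}  ⟹  sig = ⟨4 | 2⟩
  P = {2,4,5,6,8}:  v_{2} + v_{4} + v_{5} + v_{6} + v_{8} = 0  ⟹  sig = ⟨5 | 0⟩
  P = {4,5,6,7,8}:  v_{4} + v_{5} + v_{6} + v_{7} + v_{8} = v_{0}  ⟹  sig = ⟨5 | 1⟩

Hence PRS(X_Σ) =
{ ⟨2 | 0⟩,  ⟨2 | 1⟩ ×3,  ⟨2 | 1 1⟩,  ⟨2 | 1 1 1⟩ ×2,  ⟨2 | 1 1 2 2⟩,  ⟨2 | 1 2⟩,  ⟨2 | 1 2 2 2⟩,  ⟨2 | 1 3⟩,  ⟨3 | 1⟩,  ⟨3 | 1 1 2⟩,  ⟨3 | 1 1 3⟩,  ⟨3 | 2⟩,  ⟨4 | 1⟩ ×2,  ⟨4 | 1 1⟩,  ⟨4 | 2⟩,  ⟨5 | 0⟩,  ⟨5 | 1⟩ }


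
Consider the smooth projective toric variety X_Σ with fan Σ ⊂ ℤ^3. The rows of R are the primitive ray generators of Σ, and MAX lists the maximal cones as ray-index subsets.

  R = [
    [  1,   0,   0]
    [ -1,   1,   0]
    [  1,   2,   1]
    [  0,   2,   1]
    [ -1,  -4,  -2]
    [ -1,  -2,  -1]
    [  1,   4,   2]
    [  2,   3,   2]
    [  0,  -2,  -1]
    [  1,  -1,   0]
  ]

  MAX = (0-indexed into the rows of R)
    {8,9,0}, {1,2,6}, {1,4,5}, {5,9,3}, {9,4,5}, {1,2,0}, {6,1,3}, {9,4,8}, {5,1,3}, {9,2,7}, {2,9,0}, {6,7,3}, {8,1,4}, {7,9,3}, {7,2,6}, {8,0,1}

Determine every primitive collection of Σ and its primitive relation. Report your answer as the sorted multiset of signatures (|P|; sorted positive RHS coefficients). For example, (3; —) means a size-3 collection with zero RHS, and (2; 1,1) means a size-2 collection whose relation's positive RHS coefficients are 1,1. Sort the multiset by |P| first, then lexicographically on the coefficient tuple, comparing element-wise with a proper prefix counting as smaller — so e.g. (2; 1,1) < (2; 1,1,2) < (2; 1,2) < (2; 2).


Δ(Σ) — 10 vertices, 21 min non-faces:

  {1,9}:  v_{1} + v_{9} = 0 — sig = (2; —)
  {2,5}:  v_{2} + v_{5} = 0 — sig = (2; —)
  {3,8}:  v_{3} + v_{8} = 0 — sig = (2; —)
  {4,6}:  v_{4} + v_{6} = 0 — sig = (2; —)
  {0,3}:  v_{0} + v_{3} = v_{2} — sig = (2; 1)
  {0,5}:  v_{0} + v_{5} = v_{8} — sig = (2; 1)
  {1,7}:  v_{1} + v_{7} = v_{6} — sig = (2; 1)
  {2,3}:  v_{2} + v_{3} = v_{6} — sig = (2; 1)
  {2,4}:  v_{2} + v_{4} = v_{8} — sig = (2; 1)
  {2,8}:  v_{2} + v_{8} = v_{0} — sig = (2; 1)
  {3,4}:  v_{3} + v_{4} = v_{5} — sig = (2; 1)
  {4,7}:  v_{4} + v_{7} = v_{9} — sig = (2; 1)
  {5,6}:  v_{5} + v_{6} = v_{3} — sig = (2; 1)
  {5,8}:  v_{5} + v_{8} = v_{4} — sig = (2; 1)
  {6,8}:  v_{6} + v_{8} = v_{2} — sig = (2; 1)
  {6,9}:  v_{6} + v_{9} = v_{7} — sig = (2; 1)
  {5,7}:  v_{5} + v_{7} = v_{3} + v_{9} — sig = (2; 1,1)
  {7,8}:  v_{7} + v_{8} = v_{2} + v_{9} — sig = (2; 1,1)
  {0,7}:  v_{0} + v_{7} = 2·v_{2} + v_{9} — sig = (2; 1,2)
  {0,4}:  v_{0} + v_{4} = 2·v_{8} — sig = (2; 2)
  {0,6}:  v_{0} + v_{6} = 2·v_{2} — sig = (2; 2)

so the primitive-relation signature multiset is
    (2; —)
    (2; —)
    (2; —)
    (2; —)
    (2; 1)
    (2; 1)
    (2; 1)
    (2; 1)
    (2; 1)
    (2; 1)
    (2; 1)
    (2; 1)
    (2; 1)
    (2; 1)
    (2; 1)
    (2; 1)
    (2; 1,1)
    (2; 1,1)
    (2; 1,2)
    (2; 2)
    (2; 2)


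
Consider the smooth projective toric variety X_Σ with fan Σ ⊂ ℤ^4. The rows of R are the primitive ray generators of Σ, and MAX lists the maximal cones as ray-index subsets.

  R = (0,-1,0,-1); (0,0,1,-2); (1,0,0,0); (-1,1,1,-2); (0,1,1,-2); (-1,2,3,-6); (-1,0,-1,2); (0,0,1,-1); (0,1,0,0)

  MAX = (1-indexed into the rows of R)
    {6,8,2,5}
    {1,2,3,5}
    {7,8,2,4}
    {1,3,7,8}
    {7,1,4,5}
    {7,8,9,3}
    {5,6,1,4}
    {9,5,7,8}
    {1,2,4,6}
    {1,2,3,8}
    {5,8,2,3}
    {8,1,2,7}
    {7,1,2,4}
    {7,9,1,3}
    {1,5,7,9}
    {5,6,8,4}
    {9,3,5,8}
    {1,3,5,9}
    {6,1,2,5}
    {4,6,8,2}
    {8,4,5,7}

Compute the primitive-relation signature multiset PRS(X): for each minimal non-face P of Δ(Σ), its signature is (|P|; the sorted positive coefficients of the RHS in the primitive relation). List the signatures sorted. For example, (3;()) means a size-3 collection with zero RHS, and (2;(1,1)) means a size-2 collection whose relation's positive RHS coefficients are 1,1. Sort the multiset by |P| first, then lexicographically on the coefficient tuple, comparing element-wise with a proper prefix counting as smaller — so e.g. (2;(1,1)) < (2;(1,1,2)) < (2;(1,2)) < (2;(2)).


The 14 primitive collections of Σ (r=9, n=4):

  P = {2,9}:  v_{2} + v_{9} = v_{5}  →  sig = (2;(1))
  P = {3,4}:  v_{3} + v_{4} = v_{5}  →  sig = (2;(1))
  P = {3,6}:  v_{3} + v_{6} = v_{2} + 2·v_{5}  →  sig = (2;(1,2))
  P = {4,9}:  v_{4} + v_{9} = 2·v_{5} + v_{7}  →  sig = (2;(1,2))
  P = {6,9}:  v_{6} + v_{9} = v_{4} + 2·v_{5}  →  sig = (2;(1,2))
  P = {6,7}:  v_{6} + v_{7} = 2·v_{4}  →  sig = (2;(2))
  P = {2,3,7}:  v_{2} + v_{3} + v_{7} = 0  →  sig = (3;())
  P = {1,8,9}:  v_{1} + v_{8} + v_{9} = v_{2}  →  sig = (3;(1))
  P = {2,4,5}:  v_{2} + v_{4} + v_{5} = v_{6}  →  sig = (3;(1))
  P = {2,5,7}:  v_{2} + v_{5} + v_{7} = v_{4}  →  sig = (3;(1))
  P = {3,5,7}:  v_{3} + v_{5} + v_{7} = v_{9}  →  sig = (3;(1))
  P = {1,4,8}:  v_{1} + v_{4} + v_{8} = 3·v_{2} + v_{7}  →  sig = (3;(1,3))
  P = {1,6,8}:  v_{1} + v_{6} + v_{8} = 3·v_{2} + v_{4}  →  sig = (3;(1,3))
  P = {1,5,8}:  v_{1} + v_{5} + v_{8} = 2·v_{2}  →  sig = (3;(2))

Hence PRS(X_Σ) =
    |P|=2: 6 collections, coeffs (1), (1), (1,2), (1,2), (1,2), (2)
    |P|=3: 8 collections, coeffs (), (1), (1), (1), (1), (1,3), (1,3), (2)


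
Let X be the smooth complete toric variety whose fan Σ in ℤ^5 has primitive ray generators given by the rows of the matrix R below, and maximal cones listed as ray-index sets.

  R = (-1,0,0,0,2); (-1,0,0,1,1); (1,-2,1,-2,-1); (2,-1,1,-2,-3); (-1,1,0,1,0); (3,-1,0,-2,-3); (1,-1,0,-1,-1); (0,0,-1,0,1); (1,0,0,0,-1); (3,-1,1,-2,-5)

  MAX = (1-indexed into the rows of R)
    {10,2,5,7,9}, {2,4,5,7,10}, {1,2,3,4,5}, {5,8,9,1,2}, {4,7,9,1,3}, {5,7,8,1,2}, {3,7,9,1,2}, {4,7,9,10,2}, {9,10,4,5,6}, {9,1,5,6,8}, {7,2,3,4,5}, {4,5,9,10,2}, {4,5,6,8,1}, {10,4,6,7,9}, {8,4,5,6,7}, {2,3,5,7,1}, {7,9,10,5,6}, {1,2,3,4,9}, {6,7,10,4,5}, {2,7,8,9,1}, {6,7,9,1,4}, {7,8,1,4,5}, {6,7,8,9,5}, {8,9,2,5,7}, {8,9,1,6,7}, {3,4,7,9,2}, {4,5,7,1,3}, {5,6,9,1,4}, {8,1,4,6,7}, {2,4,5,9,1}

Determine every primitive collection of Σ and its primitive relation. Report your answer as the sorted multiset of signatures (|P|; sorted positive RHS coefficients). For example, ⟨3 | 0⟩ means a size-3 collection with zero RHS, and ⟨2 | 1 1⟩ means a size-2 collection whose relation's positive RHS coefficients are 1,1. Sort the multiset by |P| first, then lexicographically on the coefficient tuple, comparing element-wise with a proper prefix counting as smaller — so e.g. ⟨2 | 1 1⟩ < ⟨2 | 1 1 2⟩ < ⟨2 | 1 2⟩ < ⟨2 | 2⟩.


Minimal non-faces — 13 found among 10 rays, 30 max cones:

  P = {1,10}:  v_{1} + v_{10} = v_{4}  ⟹  sig = ⟨2 | 1⟩
  P = {2,6}:  v_{2} + v_{6} = v_{7} + v_{9}  ⟹  sig = ⟨2 | 1 1⟩
  P = {8,10}:  v_{8} + v_{10} = v_{5} + v_{6} + v_{7}  ⟹  sig = ⟨2 | 1 1 1⟩
  P = {3,6}:  v_{3} + v_{6} = v_{1} + v_{4} + 2·v_{7} + v_{9}  ⟹  sig = ⟨2 | 1 1 1 2⟩
  P = {3,10}:  v_{3} + v_{10} = v_{2} + 2·v_{4} + v_{7}  ⟹  sig = ⟨2 | 1 1 2⟩
  P = {3,8}:  v_{3} + v_{8} = v_{1} + 2·v_{7}  ⟹  sig = ⟨2 | 1 2⟩
  P = {2,4,8}:  v_{2} + v_{4} + v_{8} = v_{7}  ⟹  sig = ⟨3 | 1⟩
  P = {4,8,9}:  v_{4} + v_{8} + v_{9} = v_{6}  ⟹  sig = ⟨3 | 1⟩
  P = {3,5,9}:  v_{3} + v_{5} + v_{9} = v_{2} + v_{4}  ⟹  sig = ⟨3 | 1 1⟩
  P = {1,5,7,9}:  v_{1} + v_{5} + v_{7} + v_{9} = 0  ⟹  sig = ⟨4 | 0⟩
  P = {1,2,4,7}:  v_{1} + v_{2} + v_{4} + v_{7} = v_{3}  ⟹  sig = ⟨4 | 1⟩
  P = {4,5,7,9}:  v_{4} + v_{5} + v_{7} + v_{9} = v_{10}  ⟹  sig = ⟨4 | 1⟩
  P = {1,5,6,7}:  v_{1} + v_{5} + v_{6} + v_{7} = v_{4} + v_{8}  ⟹  sig = ⟨4 | 1 1⟩

Sorted signature multiset PRS(X):
    |P|=2: 6 collections, coeffs (1), (1,1), (1,1,1), (1,1,1,2), (1,1,2), (1,2)
    |P|=3: 3 collections, coeffs (1), (1), (1,1)
    |P|=4: 4 collections, coeffs (), (1), (1), (1,1)


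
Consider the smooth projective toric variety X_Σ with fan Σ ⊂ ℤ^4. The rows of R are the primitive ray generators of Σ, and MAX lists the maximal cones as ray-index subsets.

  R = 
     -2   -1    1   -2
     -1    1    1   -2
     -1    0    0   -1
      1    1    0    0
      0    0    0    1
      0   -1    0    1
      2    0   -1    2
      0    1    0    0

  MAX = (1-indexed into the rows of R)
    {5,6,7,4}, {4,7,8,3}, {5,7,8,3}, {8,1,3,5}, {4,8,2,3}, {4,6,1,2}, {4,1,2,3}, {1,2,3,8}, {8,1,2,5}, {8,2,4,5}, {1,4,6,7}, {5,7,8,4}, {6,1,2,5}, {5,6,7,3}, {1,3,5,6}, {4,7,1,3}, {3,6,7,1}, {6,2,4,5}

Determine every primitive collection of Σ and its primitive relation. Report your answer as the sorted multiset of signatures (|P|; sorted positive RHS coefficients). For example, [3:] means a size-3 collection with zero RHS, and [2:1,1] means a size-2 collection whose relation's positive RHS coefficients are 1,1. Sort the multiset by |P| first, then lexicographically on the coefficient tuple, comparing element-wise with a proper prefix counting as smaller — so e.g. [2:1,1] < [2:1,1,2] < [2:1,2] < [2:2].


10 minimal non-faces of Δ(Σ) (on 8 rays):

  P={2,7}:  v_{2} + v_{7} = v_{4}  so sig = [2:1]
  P={6,8}:  v_{6} + v_{8} = v_{5}  so sig = [2:1]
  P={1,7,8}:  v_{1} + v_{7} + v_{8} = 0  so sig = [3:]
  P={3,4,6}:  v_{3} + v_{4} + v_{6} = 0  so sig = [3:]
  P={1,4,8}:  v_{1} + v_{4} + v_{8} = v_{2}  so sig = [3:1]
  P={1,5,7}:  v_{1} + v_{5} + v_{7} = v_{6}  so sig = [3:1]
  P={3,4,5}:  v_{3} + v_{4} + v_{5} = v_{8}  so sig = [3:1]
  P={1,4,5}:  v_{1} + v_{4} + v_{5} = v_{2} + v_{6}  so sig = [3:1,1]
  P={2,3,6}:  v_{2} + v_{3} + v_{6} = v_{1} + v_{8}  so sig = [3:1,1]
  P={2,3,5}:  v_{2} + v_{3} + v_{5} = v_{1} + 2·v_{8}  so sig = [3:1,2]

Hence PRS(X_Σ) =
    [2:1]
    [2:1]
    [3:]
    [3:]
    [3:1]
    [3:1]
    [3:1]
    [3:1,1]
    [3:1,1]
    [3:1,2]


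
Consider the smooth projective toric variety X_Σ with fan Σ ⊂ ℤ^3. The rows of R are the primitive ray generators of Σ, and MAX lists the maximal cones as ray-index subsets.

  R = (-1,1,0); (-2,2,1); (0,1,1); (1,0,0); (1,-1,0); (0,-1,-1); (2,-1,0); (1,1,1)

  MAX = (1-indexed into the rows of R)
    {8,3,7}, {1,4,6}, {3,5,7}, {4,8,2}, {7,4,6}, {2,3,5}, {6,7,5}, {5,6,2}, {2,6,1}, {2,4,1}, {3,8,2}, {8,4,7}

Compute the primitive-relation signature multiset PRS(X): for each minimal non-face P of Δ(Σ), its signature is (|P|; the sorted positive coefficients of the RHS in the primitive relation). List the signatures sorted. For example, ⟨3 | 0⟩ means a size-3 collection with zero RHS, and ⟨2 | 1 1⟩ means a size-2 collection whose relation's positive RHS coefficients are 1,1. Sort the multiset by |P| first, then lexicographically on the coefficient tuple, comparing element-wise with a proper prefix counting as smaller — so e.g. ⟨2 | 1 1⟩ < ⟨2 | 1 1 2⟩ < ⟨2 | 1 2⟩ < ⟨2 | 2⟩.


Primitive collections (11):

  P = {1,5}:  v_{1} + v_{5} = 0  ⟹  sig = ⟨2 | 0⟩
  P = {3,6}:  v_{3} + v_{6} = 0  ⟹  sig = ⟨2 | 0⟩
  P = {1,7}:  v_{1} + v_{7} = v_{4}  ⟹  sig = ⟨2 | 1⟩
  P = {2,7}:  v_{2} + v_{7} = v_{3}  ⟹  sig = ⟨2 | 1⟩
  P = {3,4}:  v_{3} + v_{4} = v_{8}  ⟹  sig = ⟨2 | 1⟩
  P = {4,5}:  v_{4} + v_{5} = v_{7}  ⟹  sig = ⟨2 | 1⟩
  P = {6,8}:  v_{6} + v_{8} = v_{4}  ⟹  sig = ⟨2 | 1⟩
  P = {1,3}:  v_{1} + v_{3} = v_{2} + v_{4}  ⟹  sig = ⟨2 | 1 1⟩
  P = {5,8}:  v_{5} + v_{8} = v_{3} + v_{7}  ⟹  sig = ⟨2 | 1 1⟩
  P = {1,8}:  v_{1} + v_{8} = v_{2} + 2·v_{4}  ⟹  sig = ⟨2 | 1 2⟩
  P = {2,4,6}:  v_{2} + v_{4} + v_{6} = v_{1}  ⟹  sig = ⟨3 | 1⟩

Signatures (|P|; sorted positive RHS coefficients), sorted:
    |P|=2: 10 collections, coeffs (), (), (1), (1), (1), (1), (1), (1,1), (1,1), (1,2)
    |P|=3: 1 collection, coeffs (1)


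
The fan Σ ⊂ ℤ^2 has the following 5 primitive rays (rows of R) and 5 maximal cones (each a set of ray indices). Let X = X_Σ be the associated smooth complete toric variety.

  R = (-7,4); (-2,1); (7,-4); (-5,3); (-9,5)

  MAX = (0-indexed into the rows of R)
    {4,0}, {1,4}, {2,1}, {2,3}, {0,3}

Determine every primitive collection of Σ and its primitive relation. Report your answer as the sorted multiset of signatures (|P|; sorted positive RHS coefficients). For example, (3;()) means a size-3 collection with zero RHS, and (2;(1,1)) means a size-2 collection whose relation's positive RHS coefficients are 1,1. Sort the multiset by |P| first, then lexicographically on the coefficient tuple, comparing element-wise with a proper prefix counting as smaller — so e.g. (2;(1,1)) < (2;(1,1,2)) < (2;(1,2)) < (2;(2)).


The 5 primitive collections of Σ (r=5, n=2):

  {0,2}:  v_{0} + v_{2} = 0  ⇒ sig = (2;())
  {0,1}:  v_{0} + v_{1} = v_{4}  ⇒ sig = (2;(1))
  {1,3}:  v_{1} + v_{3} = v_{0}  ⇒ sig = (2;(1))
  {2,4}:  v_{2} + v_{4} = v_{1}  ⇒ sig = (2;(1))
  {3,4}:  v_{3} + v_{4} = 2·v_{0}  ⇒ sig = (2;(2))

Sorted signature multiset PRS(X):
{ (2;()),  (2;(1)) ×3,  (2;(2)) }


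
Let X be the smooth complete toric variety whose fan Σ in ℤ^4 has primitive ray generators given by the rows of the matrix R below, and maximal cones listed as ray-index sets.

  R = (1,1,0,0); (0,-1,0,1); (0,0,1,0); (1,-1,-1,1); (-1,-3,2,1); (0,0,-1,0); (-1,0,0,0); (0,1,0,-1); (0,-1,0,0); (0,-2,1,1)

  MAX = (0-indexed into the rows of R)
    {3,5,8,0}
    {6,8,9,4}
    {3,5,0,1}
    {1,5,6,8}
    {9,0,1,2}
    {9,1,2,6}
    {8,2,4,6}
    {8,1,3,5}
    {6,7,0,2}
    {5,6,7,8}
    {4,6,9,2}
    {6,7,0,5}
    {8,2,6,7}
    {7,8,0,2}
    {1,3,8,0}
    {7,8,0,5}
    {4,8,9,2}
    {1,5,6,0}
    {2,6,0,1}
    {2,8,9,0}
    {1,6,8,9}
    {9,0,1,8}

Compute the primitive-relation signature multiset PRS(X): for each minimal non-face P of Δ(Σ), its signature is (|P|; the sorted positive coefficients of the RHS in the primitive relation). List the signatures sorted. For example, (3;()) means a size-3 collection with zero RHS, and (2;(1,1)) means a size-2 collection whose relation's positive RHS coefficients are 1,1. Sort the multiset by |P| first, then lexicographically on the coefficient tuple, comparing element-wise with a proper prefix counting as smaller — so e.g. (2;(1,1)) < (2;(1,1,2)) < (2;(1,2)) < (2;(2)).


|primitive collections| = 18. Relations:

  • {1,7}:  v_{1} + v_{7} = 0  →  sig = (2;())
  • {2,5}:  v_{2} + v_{5} = 0  →  sig = (2;())
  • {0,4}:  v_{0} + v_{4} = v_{2} + v_{9}  →  sig = (2;(1,1))
  • {3,6}:  v_{3} + v_{6} = v_{1} + v_{5}  →  sig = (2;(1,1))
  • {5,9}:  v_{5} + v_{9} = v_{1} + v_{8}  →  sig = (2;(1,1))
  • {7,9}:  v_{7} + v_{9} = v_{2} + v_{8}  →  sig = (2;(1,1))
  • {2,3}:  v_{2} + v_{3} = v_{0} + v_{1} + v_{8}  →  sig = (2;(1,1,1))
  • {3,4}:  v_{3} + v_{4} = v_{1} + v_{8} + v_{9}  →  sig = (2;(1,1,1))
  • {3,7}:  v_{3} + v_{7} = v_{0} + v_{5} + v_{8}  →  sig = (2;(1,1,1))
  • {4,5}:  v_{4} + v_{5} = v_{6} + v_{8} + v_{9}  →  sig = (2;(1,1,1))
  • {1,4}:  v_{1} + v_{4} = v_{6} + 2·v_{9}  →  sig = (2;(1,2))
  • {3,9}:  v_{3} + v_{9} = v_{0} + 2·v_{1} + 2·v_{8}  →  sig = (2;(1,2,2))
  • {4,7}:  v_{4} + v_{7} = 2·v_{2} + v_{6} + 2·v_{8}  →  sig = (2;(1,2,2))
  • {0,6,8}:  v_{0} + v_{6} + v_{8} = 0  →  sig = (3;())
  • {1,2,8}:  v_{1} + v_{2} + v_{8} = v_{9}  →  sig = (3;(1))
  • {0,6,9}:  v_{0} + v_{6} + v_{9} = v_{1} + v_{2}  →  sig = (3;(1,1))
  • {0,1,5,8}:  v_{0} + v_{1} + v_{5} + v_{8} = v_{3}  →  sig = (4;(1))
  • {2,6,8,9}:  v_{2} + v_{6} + v_{8} + v_{9} = v_{4}  →  sig = (4;(1))

so the primitive-relation signature multiset is
[(2;()), (2;()), (2;(1,1)), (2;(1,1)), (2;(1,1)), (2;(1,1)), (2;(1,1,1)), (2;(1,1,1)), (2;(1,1,1)), (2;(1,1,1)), (2;(1,2)), (2;(1,2,2)), (2;(1,2,2)), (3;()), (3;(1)), (3;(1,1)), (4;(1)), (4;(1))]


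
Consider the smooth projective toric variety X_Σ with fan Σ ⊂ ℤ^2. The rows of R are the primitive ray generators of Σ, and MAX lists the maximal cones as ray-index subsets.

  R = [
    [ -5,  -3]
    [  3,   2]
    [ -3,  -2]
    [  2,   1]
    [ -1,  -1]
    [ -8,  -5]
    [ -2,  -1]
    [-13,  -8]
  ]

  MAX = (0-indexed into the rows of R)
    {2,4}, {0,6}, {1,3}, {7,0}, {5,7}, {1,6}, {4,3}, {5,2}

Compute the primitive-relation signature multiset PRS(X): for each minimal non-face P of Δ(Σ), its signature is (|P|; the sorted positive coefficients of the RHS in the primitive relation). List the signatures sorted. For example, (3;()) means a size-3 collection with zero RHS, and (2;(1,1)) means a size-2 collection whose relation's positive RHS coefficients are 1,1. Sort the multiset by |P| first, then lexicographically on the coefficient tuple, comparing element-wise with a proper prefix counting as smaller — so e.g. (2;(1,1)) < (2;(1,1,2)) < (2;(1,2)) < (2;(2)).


Δ(Σ) — 8 vertices, 20 min non-faces:

  • {1,2}:  v_{1} + v_{2} = 0 ; sig = (2;())
  • {3,6}:  v_{3} + v_{6} = 0 ; sig = (2;())
  • {0,1}:  v_{0} + v_{1} = v_{6} ; sig = (2;(1))
  • {0,2}:  v_{0} + v_{2} = v_{5} ; sig = (2;(1))
  • {0,3}:  v_{0} + v_{3} = v_{2} ; sig = (2;(1))
  • {0,5}:  v_{0} + v_{5} = v_{7} ; sig = (2;(1))
  • {1,4}:  v_{1} + v_{4} = v_{3} ; sig = (2;(1))
  • {1,5}:  v_{1} + v_{5} = v_{0} ; sig = (2;(1))
  • {2,3}:  v_{2} + v_{3} = v_{4} ; sig = (2;(1))
  • {2,6}:  v_{2} + v_{6} = v_{0} ; sig = (2;(1))
  • {4,6}:  v_{4} + v_{6} = v_{2} ; sig = (2;(1))
  • {3,7}:  v_{3} + v_{7} = v_{2} + v_{5} ; sig = (2;(1,1))
  • {4,7}:  v_{4} + v_{7} = 2·v_{2} + v_{5} ; sig = (2;(1,2))
  • {0,4}:  v_{0} + v_{4} = 2·v_{2} ; sig = (2;(2))
  • {1,7}:  v_{1} + v_{7} = 2·v_{0} ; sig = (2;(2))
  • {2,7}:  v_{2} + v_{7} = 2·v_{5} ; sig = (2;(2))
  • {3,5}:  v_{3} + v_{5} = 2·v_{2} ; sig = (2;(2))
  • {5,6}:  v_{5} + v_{6} = 2·v_{0} ; sig = (2;(2))
  • {4,5}:  v_{4} + v_{5} = 3·v_{2} ; sig = (2;(3))
  • {6,7}:  v_{6} + v_{7} = 3·v_{0} ; sig = (2;(3))

Signatures (|P|; sorted positive RHS coefficients), sorted:
[(2;()), (2;()), (2;(1)), (2;(1)), (2;(1)), (2;(1)), (2;(1)), (2;(1)), (2;(1)), (2;(1)), (2;(1)), (2;(1,1)), (2;(1,2)), (2;(2)), (2;(2)), (2;(2)), (2;(2)), (2;(2)), (2;(3)), (2;(3))]


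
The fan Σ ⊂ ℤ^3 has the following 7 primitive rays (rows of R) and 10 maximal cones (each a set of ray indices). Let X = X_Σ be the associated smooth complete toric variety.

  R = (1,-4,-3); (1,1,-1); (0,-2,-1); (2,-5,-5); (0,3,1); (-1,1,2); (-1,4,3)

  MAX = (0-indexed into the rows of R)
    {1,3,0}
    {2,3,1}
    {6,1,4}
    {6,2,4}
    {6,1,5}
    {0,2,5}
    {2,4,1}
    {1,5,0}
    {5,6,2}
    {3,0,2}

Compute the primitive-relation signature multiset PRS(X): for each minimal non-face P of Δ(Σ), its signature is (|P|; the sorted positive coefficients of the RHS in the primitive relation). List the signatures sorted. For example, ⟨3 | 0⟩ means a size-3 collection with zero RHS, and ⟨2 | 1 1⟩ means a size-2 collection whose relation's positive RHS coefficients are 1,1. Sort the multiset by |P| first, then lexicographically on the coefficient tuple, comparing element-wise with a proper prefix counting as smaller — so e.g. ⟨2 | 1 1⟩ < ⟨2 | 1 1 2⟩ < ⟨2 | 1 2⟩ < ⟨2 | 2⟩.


9 collections generate NE(X_Σ); each relation:

  {0,6}:  v_{0} + v_{6} = 0  →  sig = ⟨2 | 0⟩
  {3,5}:  v_{3} + v_{5} = v_{0}  →  sig = ⟨2 | 1⟩
  {4,5}:  v_{4} + v_{5} = v_{6}  →  sig = ⟨2 | 1⟩
  {0,4}:  v_{0} + v_{4} = v_{1} + v_{2}  →  sig = ⟨2 | 1 1⟩
  {3,6}:  v_{3} + v_{6} = v_{1} + v_{2}  →  sig = ⟨2 | 1 1⟩
  {3,4}:  v_{3} + v_{4} = 2·v_{1} + 2·v_{2}  →  sig = ⟨2 | 2 2⟩
  {1,2,5}:  v_{1} + v_{2} + v_{5} = 0  →  sig = ⟨3 | 0⟩
  {0,1,2}:  v_{0} + v_{1} + v_{2} = v_{3}  →  sig = ⟨3 | 1⟩
  {1,2,6}:  v_{1} + v_{2} + v_{6} = v_{4}  →  sig = ⟨3 | 1⟩

Sorted signature multiset PRS(X):
    |P|=2: 6 collections, coeffs (), (1), (1), (1,1), (1,1), (2,2)
    |P|=3: 3 collections, coeffs (), (1), (1)


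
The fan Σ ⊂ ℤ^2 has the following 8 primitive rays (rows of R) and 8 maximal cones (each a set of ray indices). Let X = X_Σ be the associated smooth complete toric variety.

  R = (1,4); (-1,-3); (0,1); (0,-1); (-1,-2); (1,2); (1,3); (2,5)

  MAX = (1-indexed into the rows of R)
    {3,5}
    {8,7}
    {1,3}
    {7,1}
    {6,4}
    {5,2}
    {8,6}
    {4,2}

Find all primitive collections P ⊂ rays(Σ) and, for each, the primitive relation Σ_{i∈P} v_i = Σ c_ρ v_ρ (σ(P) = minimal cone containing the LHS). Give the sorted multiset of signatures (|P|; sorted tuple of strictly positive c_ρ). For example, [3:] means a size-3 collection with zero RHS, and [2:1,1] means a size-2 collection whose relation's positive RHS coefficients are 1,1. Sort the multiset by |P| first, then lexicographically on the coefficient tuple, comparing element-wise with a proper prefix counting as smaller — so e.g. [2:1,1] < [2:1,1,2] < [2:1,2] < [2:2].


Primitive collections (20):

  P={2,7}:  v_{2} + v_{7} = 0 — sig = [2:]
  P={3,4}:  v_{3} + v_{4} = 0 — sig = [2:]
  P={5,6}:  v_{5} + v_{6} = 0 — sig = [2:]
  P={1,2}:  v_{1} + v_{2} = v_{3} — sig = [2:1]
  P={1,4}:  v_{1} + v_{4} = v_{7} — sig = [2:1]
  P={2,3}:  v_{2} + v_{3} = v_{5} — sig = [2:1]
  P={2,6}:  v_{2} + v_{6} = v_{4} — sig = [2:1]
  P={2,8}:  v_{2} + v_{8} = v_{6} — sig = [2:1]
  P={3,6}:  v_{3} + v_{6} = v_{7} — sig = [2:1]
  P={3,7}:  v_{3} + v_{7} = v_{1} — sig = [2:1]
  P={4,5}:  v_{4} + v_{5} = v_{2} — sig = [2:1]
  P={4,7}:  v_{4} + v_{7} = v_{6} — sig = [2:1]
  P={5,7}:  v_{5} + v_{7} = v_{3} — sig = [2:1]
  P={5,8}:  v_{5} + v_{8} = v_{7} — sig = [2:1]
  P={6,7}:  v_{6} + v_{7} = v_{8} — sig = [2:1]
  P={1,5}:  v_{1} + v_{5} = 2·v_{3} — sig = [2:2]
  P={1,6}:  v_{1} + v_{6} = 2·v_{7} — sig = [2:2]
  P={3,8}:  v_{3} + v_{8} = 2·v_{7} — sig = [2:2]
  P={4,8}:  v_{4} + v_{8} = 2·v_{6} — sig = [2:2]
  P={1,8}:  v_{1} + v_{8} = 3·v_{7} — sig = [2:3]

so the primitive-relation signature multiset is
    [2:]
    [2:]
    [2:]
    [2:1]
    [2:1]
    [2:1]
    [2:1]
    [2:1]
    [2:1]
    [2:1]
    [2:1]
    [2:1]
    [2:1]
    [2:1]
    [2:1]
    [2:2]
    [2:2]
    [2:2]
    [2:2]
    [2:3]


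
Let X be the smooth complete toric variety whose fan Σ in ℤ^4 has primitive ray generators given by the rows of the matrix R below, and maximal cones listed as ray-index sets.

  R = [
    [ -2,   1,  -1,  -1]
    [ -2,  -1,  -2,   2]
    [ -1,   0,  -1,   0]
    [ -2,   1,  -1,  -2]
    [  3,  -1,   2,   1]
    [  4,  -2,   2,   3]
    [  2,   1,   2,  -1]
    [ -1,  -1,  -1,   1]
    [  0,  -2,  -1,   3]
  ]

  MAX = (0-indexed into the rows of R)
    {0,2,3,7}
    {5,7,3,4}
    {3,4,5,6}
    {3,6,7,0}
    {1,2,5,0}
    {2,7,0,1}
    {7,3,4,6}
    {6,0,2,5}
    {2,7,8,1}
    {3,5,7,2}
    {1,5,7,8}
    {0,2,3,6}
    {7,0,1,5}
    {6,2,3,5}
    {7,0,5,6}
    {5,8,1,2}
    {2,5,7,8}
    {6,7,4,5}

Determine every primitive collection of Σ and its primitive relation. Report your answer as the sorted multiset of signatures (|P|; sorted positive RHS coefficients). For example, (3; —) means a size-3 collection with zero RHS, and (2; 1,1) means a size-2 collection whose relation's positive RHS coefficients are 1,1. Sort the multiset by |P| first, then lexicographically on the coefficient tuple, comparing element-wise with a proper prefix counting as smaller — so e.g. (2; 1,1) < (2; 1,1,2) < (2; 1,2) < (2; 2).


Σ has 14 primitive collections:

  P={0,8}:  v_{0} + v_{8} = v_{1} — sig = (2; 1)
  P={0,4}:  v_{0} + v_{4} = v_{6} + v_{7} — sig = (2; 1,1)
  P={2,4}:  v_{2} + v_{4} = v_{3} + v_{5} — sig = (2; 1,1)
  P={3,8}:  v_{3} + v_{8} = v_{2} + v_{7} — sig = (2; 1,1)
  P={4,8}:  v_{4} + v_{8} = v_{5} + v_{7} — sig = (2; 1,1)
  P={6,8}:  v_{6} + v_{8} = v_{0} + v_{5} — sig = (2; 1,1)
  P={1,3}:  v_{1} + v_{3} = v_{0} + v_{2} + v_{7} — sig = (2; 1,1,1)
  P={1,4}:  v_{1} + v_{4} = v_{0} + v_{5} + v_{7} — sig = (2; 1,1,1)
  P={1,6}:  v_{1} + v_{6} = 2·v_{0} + v_{5} — sig = (2; 1,2)
  P={0,3,5}:  v_{0} + v_{3} + v_{5} = 0 — sig = (3; —)
  P={2,6,7}:  v_{2} + v_{6} + v_{7} = 0 — sig = (3; —)
  P={0,2,5,7}:  v_{0} + v_{2} + v_{5} + v_{7} = v_{8} — sig = (4; 1)
  P={3,5,6,7}:  v_{3} + v_{5} + v_{6} + v_{7} = v_{4} — sig = (4; 1)
  P={1,2,5,7}:  v_{1} + v_{2} + v_{5} + v_{7} = 2·v_{8} — sig = (4; 2)

so the primitive-relation signature multiset is
    |P|=2: 9 collections, coeffs (1), (1,1), (1,1), (1,1), (1,1), (1,1), (1,1,1), (1,1,1), (1,2)
    |P|=3: 2 collections, coeffs (), ()
    |P|=4: 3 collections, coeffs (1), (1), (2)


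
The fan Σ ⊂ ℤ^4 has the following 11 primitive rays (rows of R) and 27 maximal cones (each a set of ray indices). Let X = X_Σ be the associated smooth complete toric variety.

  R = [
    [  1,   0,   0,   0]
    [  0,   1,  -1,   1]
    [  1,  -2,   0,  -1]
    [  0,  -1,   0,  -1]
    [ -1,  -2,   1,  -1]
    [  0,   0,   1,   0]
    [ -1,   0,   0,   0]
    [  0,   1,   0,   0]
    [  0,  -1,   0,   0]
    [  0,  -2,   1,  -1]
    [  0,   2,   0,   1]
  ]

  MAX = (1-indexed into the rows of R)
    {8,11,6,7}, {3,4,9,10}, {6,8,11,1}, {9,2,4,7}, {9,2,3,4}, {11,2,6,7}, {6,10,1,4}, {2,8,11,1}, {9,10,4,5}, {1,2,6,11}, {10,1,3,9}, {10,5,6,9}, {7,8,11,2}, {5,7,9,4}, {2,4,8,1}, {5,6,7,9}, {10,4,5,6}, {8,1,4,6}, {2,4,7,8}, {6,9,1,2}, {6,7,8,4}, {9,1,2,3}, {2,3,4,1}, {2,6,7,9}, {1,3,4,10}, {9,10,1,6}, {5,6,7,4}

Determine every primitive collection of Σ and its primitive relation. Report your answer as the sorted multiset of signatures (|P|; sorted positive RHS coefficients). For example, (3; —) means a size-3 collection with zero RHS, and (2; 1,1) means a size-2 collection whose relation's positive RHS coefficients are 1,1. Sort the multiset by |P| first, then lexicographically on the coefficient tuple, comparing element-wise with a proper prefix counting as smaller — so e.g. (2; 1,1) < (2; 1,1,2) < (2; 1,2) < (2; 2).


Σ has 21 primitive collections:

  • {1,7}:  v_{1} + v_{7} = 0  ⟹  sig = (2; —)
  • {8,9}:  v_{8} + v_{9} = 0  ⟹  sig = (2; —)
  • {1,5}:  v_{1} + v_{5} = v_{10}  ⟹  sig = (2; 1)
  • {2,10}:  v_{2} + v_{10} = v_{9}  ⟹  sig = (2; 1)
  • {3,11}:  v_{3} + v_{11} = v_{1}  ⟹  sig = (2; 1)
  • {4,11}:  v_{4} + v_{11} = v_{8}  ⟹  sig = (2; 1)
  • {7,10}:  v_{7} + v_{10} = v_{5}  ⟹  sig = (2; 1)
  • {10,11}:  v_{10} + v_{11} = v_{6}  ⟹  sig = (2; 1)
  • {2,5}:  v_{2} + v_{5} = v_{7} + v_{9}  ⟹  sig = (2; 1,1)
  • {3,6}:  v_{3} + v_{6} = v_{1} + v_{10}  ⟹  sig = (2; 1,1)
  • {3,7}:  v_{3} + v_{7} = v_{4} + v_{9}  ⟹  sig = (2; 1,1)
  • {3,8}:  v_{3} + v_{8} = v_{1} + v_{4}  ⟹  sig = (2; 1,1)
  • {5,11}:  v_{5} + v_{11} = v_{6} + v_{7}  ⟹  sig = (2; 1,1)
  • {8,10}:  v_{8} + v_{10} = v_{4} + v_{6}  ⟹  sig = (2; 1,1)
  • {9,11}:  v_{9} + v_{11} = v_{2} + v_{6}  ⟹  sig = (2; 1,1)
  • {3,5}:  v_{3} + v_{5} = v_{4} + v_{9} + v_{10}  ⟹  sig = (2; 1,1,1)
  • {5,8}:  v_{5} + v_{8} = v_{4} + v_{6} + v_{7}  ⟹  sig = (2; 1,1,1)
  • {2,4,6}:  v_{2} + v_{4} + v_{6} = 0  ⟹  sig = (3; —)
  • {1,4,9}:  v_{1} + v_{4} + v_{9} = v_{3}  ⟹  sig = (3; 1)
  • {2,6,8}:  v_{2} + v_{6} + v_{8} = v_{11}  ⟹  sig = (3; 1)
  • {4,6,9}:  v_{4} + v_{6} + v_{9} = v_{10}  ⟹  sig = (3; 1)

Signatures (|P|; sorted positive RHS coefficients), sorted:
{ (2; —) ×2,  (2; 1) ×6,  (2; 1,1) ×7,  (2; 1,1,1) ×2,  (3; —),  (3; 1) ×3 }


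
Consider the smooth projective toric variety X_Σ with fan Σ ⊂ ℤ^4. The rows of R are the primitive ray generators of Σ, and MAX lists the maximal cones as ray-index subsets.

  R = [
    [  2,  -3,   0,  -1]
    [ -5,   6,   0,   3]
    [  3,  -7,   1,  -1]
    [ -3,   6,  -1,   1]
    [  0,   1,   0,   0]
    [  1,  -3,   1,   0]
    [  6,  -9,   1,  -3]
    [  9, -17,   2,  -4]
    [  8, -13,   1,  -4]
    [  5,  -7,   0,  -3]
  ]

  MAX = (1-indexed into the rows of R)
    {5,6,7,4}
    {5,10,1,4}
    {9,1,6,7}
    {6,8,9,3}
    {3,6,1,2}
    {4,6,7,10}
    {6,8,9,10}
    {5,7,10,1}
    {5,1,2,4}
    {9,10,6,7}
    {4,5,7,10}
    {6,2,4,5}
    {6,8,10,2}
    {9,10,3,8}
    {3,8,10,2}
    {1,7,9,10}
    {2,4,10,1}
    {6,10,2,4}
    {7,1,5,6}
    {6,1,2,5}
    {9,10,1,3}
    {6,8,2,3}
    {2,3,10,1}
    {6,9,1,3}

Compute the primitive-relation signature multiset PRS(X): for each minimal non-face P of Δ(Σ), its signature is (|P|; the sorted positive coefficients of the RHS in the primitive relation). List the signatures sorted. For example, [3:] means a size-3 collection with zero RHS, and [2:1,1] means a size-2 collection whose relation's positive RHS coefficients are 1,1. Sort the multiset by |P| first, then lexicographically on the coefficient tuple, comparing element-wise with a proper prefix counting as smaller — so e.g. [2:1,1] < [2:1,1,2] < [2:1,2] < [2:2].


17 minimal non-faces of Δ(Σ) (on 10 rays):

  {2,7}:  v_{2} + v_{7} = v_{6}  ⇒ sig = [2:1]
  {2,9}:  v_{2} + v_{9} = v_{3}  ⇒ sig = [2:1]
  {4,9}:  v_{4} + v_{9} = v_{10}  ⇒ sig = [2:1]
  {1,8}:  v_{1} + v_{8} = v_{3} + v_{9}  ⇒ sig = [2:1,1]
  {3,4}:  v_{3} + v_{4} = v_{2} + v_{10}  ⇒ sig = [2:1,1]
  {3,5}:  v_{3} + v_{5} = v_{1} + v_{6}  ⇒ sig = [2:1,1]
  {3,7}:  v_{3} + v_{7} = v_{6} + v_{9}  ⇒ sig = [2:1,1]
  {5,8}:  v_{5} + v_{8} = v_{6} + v_{9}  ⇒ sig = [2:1,1]
  {5,9}:  v_{5} + v_{9} = v_{1} + v_{7}  ⇒ sig = [2:1,1]
  {4,8}:  v_{4} + v_{8} = v_{2} + v_{6} + 2·v_{10}  ⇒ sig = [2:1,1,2]
  {7,8}:  v_{7} + v_{8} = 2·v_{6} + v_{9} + v_{10}  ⇒ sig = [2:1,1,2]
  {1,4,6}:  v_{1} + v_{4} + v_{6} = 0  ⇒ sig = [3:]
  {2,5,10}:  v_{2} + v_{5} + v_{10} = 0  ⇒ sig = [3:]
  {1,6,10}:  v_{1} + v_{6} + v_{10} = v_{9}  ⇒ sig = [3:1]
  {3,6,10}:  v_{3} + v_{6} + v_{10} = v_{8}  ⇒ sig = [3:1]
  {5,6,10}:  v_{5} + v_{6} + v_{10} = v_{7}  ⇒ sig = [3:1]
  {1,4,7}:  v_{1} + v_{4} + v_{7} = v_{5} + v_{10}  ⇒ sig = [3:1,1]

so the primitive-relation signature multiset is
    [2:1]
    [2:1]
    [2:1]
    [2:1,1]
    [2:1,1]
    [2:1,1]
    [2:1,1]
    [2:1,1]
    [2:1,1]
    [2:1,1,2]
    [2:1,1,2]
    [3:]
    [3:]
    [3:1]
    [3:1]
    [3:1]
    [3:1,1]


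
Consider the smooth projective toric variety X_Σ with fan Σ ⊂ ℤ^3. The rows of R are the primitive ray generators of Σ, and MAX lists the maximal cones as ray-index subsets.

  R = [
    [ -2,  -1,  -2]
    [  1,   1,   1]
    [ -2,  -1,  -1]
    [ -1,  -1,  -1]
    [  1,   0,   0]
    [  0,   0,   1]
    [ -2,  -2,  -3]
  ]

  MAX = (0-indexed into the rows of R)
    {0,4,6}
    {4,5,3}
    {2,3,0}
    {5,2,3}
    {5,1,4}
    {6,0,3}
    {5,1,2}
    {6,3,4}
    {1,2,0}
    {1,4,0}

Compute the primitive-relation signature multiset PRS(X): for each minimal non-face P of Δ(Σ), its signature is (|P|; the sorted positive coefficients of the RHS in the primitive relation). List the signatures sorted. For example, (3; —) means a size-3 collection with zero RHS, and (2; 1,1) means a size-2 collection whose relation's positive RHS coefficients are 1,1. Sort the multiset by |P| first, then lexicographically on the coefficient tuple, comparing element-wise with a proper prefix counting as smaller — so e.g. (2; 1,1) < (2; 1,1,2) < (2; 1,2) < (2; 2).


|primitive collections| = 7. Relations:

  • {1,3}:  v_{1} + v_{3} = 0  ⟹  sig = (2; —)
  • {0,5}:  v_{0} + v_{5} = v_{2}  ⟹  sig = (2; 1)
  • {2,4}:  v_{2} + v_{4} = v_{3}  ⟹  sig = (2; 1)
  • {1,6}:  v_{1} + v_{6} = v_{0} + v_{4}  ⟹  sig = (2; 1,1)
  • {2,6}:  v_{2} + v_{6} = v_{0} + 2·v_{3}  ⟹  sig = (2; 1,2)
  • {5,6}:  v_{5} + v_{6} = 2·v_{3}  ⟹  sig = (2; 2)
  • {0,3,4}:  v_{0} + v_{3} + v_{4} = v_{6}  ⟹  sig = (3; 1)

Hence PRS(X_Σ) =
[(2; —), (2; 1), (2; 1), (2; 1,1), (2; 1,2), (2; 2), (3; 1)]


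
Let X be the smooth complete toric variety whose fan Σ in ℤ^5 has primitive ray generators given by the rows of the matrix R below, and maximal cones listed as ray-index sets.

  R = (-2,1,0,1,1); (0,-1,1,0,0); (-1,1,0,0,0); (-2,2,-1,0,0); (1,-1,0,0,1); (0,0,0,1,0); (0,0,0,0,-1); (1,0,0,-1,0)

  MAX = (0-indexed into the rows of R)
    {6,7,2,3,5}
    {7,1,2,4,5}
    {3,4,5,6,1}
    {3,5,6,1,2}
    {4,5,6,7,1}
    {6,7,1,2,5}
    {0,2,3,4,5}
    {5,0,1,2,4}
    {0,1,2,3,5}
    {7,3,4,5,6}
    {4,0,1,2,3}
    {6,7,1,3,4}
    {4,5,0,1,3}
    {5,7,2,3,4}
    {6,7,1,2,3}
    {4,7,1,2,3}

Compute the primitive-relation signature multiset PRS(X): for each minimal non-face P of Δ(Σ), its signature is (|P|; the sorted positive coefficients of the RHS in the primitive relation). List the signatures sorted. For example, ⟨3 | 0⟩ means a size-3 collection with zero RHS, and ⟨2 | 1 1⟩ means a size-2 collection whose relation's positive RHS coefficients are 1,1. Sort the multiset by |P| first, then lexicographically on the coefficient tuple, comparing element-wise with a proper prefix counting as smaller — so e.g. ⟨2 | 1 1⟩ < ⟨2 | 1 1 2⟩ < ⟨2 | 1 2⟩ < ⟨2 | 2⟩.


5 minimal non-faces of Δ(Σ) (on 8 rays):

  • {0,6}:  v_{0} + v_{6} = v_{1} + v_{3} + v_{5} — sig = ⟨2 | 1 1 1⟩
  • {0,7}:  v_{0} + v_{7} = 2·v_{2} + v_{4} — sig = ⟨2 | 1 2⟩
  • {2,4,6}:  v_{2} + v_{4} + v_{6} = 0 — sig = ⟨3 | 0⟩
  • {1,3,5,7}:  v_{1} + v_{3} + v_{5} + v_{7} = v_{2} — sig = ⟨4 | 1⟩
  • {1,2,3,4,5}:  v_{1} + v_{2} + v_{3} + v_{4} + v_{5} = v_{0} — sig = ⟨5 | 1⟩

Sorted signature multiset PRS(X):
[⟨2 | 1 1 1⟩, ⟨2 | 1 2⟩, ⟨3 | 0⟩, ⟨4 | 1⟩, ⟨5 | 1⟩]


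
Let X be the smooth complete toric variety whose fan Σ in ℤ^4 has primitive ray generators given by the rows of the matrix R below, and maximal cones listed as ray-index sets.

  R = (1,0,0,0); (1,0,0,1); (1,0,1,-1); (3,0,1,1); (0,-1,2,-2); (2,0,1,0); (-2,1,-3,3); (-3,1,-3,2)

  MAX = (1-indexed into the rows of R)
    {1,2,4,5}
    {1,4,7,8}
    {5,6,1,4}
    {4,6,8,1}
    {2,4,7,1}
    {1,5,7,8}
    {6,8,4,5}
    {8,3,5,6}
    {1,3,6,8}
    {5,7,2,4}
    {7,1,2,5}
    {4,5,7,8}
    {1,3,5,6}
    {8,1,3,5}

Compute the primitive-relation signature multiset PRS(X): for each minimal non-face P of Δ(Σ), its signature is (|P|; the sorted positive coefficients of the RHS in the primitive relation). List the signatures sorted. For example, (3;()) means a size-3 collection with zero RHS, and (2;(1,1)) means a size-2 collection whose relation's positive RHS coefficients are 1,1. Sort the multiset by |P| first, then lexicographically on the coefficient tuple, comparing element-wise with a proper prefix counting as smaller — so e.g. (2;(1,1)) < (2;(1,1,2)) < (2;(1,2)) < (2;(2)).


The 9 primitive collections of Σ (r=8, n=4):

  P = {2,3}:  v_{2} + v_{3} = v_{6} — sig = (2;(1))
  P = {2,6}:  v_{2} + v_{6} = v_{4} — sig = (2;(1))
  P = {2,8}:  v_{2} + v_{8} = v_{7} — sig = (2;(1))
  P = {3,7}:  v_{3} + v_{7} = v_{6} + v_{8} — sig = (2;(1,1))
  P = {6,7}:  v_{6} + v_{7} = v_{4} + v_{8} — sig = (2;(1,1))
  P = {3,4}:  v_{3} + v_{4} = 2·v_{6} — sig = (2;(2))
  P = {1,5,6,8}:  v_{1} + v_{5} + v_{6} + v_{8} = 0 — sig = (4;())
  P = {1,4,5,8}:  v_{1} + v_{4} + v_{5} + v_{8} = v_{2} — sig = (4;(1))
  P = {1,4,5,7}:  v_{1} + v_{4} + v_{5} + v_{7} = 2·v_{2} — sig = (4;(2))

Hence PRS(X_Σ) =
{ (2;(1)) ×3,  (2;(1,1)) ×2,  (2;(2)),  (4;()),  (4;(1)),  (4;(2)) }


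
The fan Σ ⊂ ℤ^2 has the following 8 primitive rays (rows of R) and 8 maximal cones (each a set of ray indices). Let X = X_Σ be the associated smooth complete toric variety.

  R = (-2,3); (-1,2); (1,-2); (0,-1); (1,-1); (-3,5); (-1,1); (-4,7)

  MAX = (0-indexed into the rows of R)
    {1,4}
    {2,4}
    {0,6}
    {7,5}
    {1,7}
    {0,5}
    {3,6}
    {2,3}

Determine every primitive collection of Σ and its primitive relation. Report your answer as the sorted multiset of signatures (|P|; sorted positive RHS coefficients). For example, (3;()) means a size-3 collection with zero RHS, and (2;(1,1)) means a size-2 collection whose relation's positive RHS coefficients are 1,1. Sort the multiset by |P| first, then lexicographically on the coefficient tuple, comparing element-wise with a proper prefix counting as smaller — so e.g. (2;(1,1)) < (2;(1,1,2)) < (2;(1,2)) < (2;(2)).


Minimal non-faces — 20 found among 8 rays, 8 max cones:

  • {1,2}:  v_{1} + v_{2} = 0 — sig = (2;())
  • {4,6}:  v_{4} + v_{6} = 0 — sig = (2;())
  • {0,1}:  v_{0} + v_{1} = v_{5} — sig = (2;(1))
  • {0,2}:  v_{0} + v_{2} = v_{6} — sig = (2;(1))
  • {0,4}:  v_{0} + v_{4} = v_{1} — sig = (2;(1))
  • {1,3}:  v_{1} + v_{3} = v_{6} — sig = (2;(1))
  • {1,5}:  v_{1} + v_{5} = v_{7} — sig = (2;(1))
  • {1,6}:  v_{1} + v_{6} = v_{0} — sig = (2;(1))
  • {2,5}:  v_{2} + v_{5} = v_{0} — sig = (2;(1))
  • {2,6}:  v_{2} + v_{6} = v_{3} — sig = (2;(1))
  • {2,7}:  v_{2} + v_{7} = v_{5} — sig = (2;(1))
  • {3,4}:  v_{3} + v_{4} = v_{2} — sig = (2;(1))
  • {3,5}:  v_{3} + v_{5} = v_{0} + v_{6} — sig = (2;(1,1))
  • {6,7}:  v_{6} + v_{7} = v_{0} + v_{5} — sig = (2;(1,1))
  • {0,3}:  v_{0} + v_{3} = 2·v_{6} — sig = (2;(2))
  • {0,7}:  v_{0} + v_{7} = 2·v_{5} — sig = (2;(2))
  • {3,7}:  v_{3} + v_{7} = 2·v_{0} — sig = (2;(2))
  • {4,5}:  v_{4} + v_{5} = 2·v_{1} — sig = (2;(2))
  • {5,6}:  v_{5} + v_{6} = 2·v_{0} — sig = (2;(2))
  • {4,7}:  v_{4} + v_{7} = 3·v_{1} — sig = (2;(3))

Sorted signature multiset PRS(X):
    (2;())
    (2;())
    (2;(1))
    (2;(1))
    (2;(1))
    (2;(1))
    (2;(1))
    (2;(1))
    (2;(1))
    (2;(1))
    (2;(1))
    (2;(1))
    (2;(1,1))
    (2;(1,1))
    (2;(2))
    (2;(2))
    (2;(2))
    (2;(2))
    (2;(2))
    (2;(3))
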